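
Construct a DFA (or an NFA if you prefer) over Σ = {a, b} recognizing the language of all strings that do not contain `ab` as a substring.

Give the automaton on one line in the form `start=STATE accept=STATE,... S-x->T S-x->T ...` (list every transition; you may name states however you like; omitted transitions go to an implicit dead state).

Track partial matches of the forbidden pattern `ab`. State s2 is a dead state reached once `ab` has occurred; every other state accepts. s0 means no part of `ab` is currently matched.
3 states suffice.
        a   b  
>* s0   s1  s0 
 * s1   s1  s2 
   s2   s2  s2 
(> = start, * = accepting)

start=s0 accept=s0,s1 s0-a->s1 s0-b->s0 s1-a->s1 s1-b->s2 s2-a->s2 s2-b->s2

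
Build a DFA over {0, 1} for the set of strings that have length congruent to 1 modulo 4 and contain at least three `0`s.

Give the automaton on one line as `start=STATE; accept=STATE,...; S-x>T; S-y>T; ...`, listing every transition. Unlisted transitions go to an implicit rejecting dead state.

start=A; accept=N; A-0>B; A-1>C; B-0>D; B-1>E; C-0>E; C-1>F; D-0>G; D-1>H; E-0>H; E-1>I; F-0>I; F-1>J; G-0>K; G-1>K; H-0>K; H-1>L; I-0>L; I-1>M; J-0>M; J-1>A; K-0>N; K-1>N; L-0>N; L-1>O; M-0>O; M-1>B; N-0>P; N-1>P; O-0>P; O-1>D; P-0>G; P-1>G

Handle the two conditions separately and then intersect. The first has 4 states tracking the input length modulo 4; the second has 5 states tracking the count of `0`s, saturating at 4. A product state is a pair (one from each), accepting exactly when both do. After merging equivalent states the machine shrinks.
16 states suffice.
       0  1 
>  A   B  C 
   B   D  E 
   C   E  F 
   D   G  H 
   E   H  I 
   F   I  J 
   G   K  K 
   H   K  L 
   I   L  M 
   J   M  A 
   K   N  N 
   L   N  O 
   M   O  B 
 * N   P  P 
   O   P  D 
   P   G  G 
(> = start, * = accepting)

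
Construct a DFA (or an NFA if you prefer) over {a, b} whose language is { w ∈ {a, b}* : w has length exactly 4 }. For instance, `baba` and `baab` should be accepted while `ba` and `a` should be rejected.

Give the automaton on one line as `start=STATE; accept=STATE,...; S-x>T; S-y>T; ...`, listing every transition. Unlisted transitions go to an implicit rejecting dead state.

We only need to distinguish lengths 0, 1, …, 4, and '>4'. Chain q0 → q1 → q2 → q3 → q4 → q5 on every symbol, with q5 looping. Accepting states: {q4}.
        a   b  
>  q0   q1  q1 
   q1   q2  q2 
   q2   q3  q3 
   q3   q4  q4 
 * q4   q5  q5 
   q5   q5  q5 
(> = start, * = accepting)

start=q0; accept=q4; q0-a>q1; q0-b>q1; q1-a>q2; q1-b>q2; q2-a>q3; q2-b>q3; q3-a>q4; q3-b>q4; q4-a>q5; q4-b>q5; q5-a>q5; q5-b>q5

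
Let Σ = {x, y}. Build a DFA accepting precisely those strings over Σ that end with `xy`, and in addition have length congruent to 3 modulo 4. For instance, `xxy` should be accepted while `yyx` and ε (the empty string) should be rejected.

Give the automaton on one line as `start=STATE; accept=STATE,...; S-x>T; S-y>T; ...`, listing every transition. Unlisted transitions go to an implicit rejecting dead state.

Handle the two conditions separately and then intersect. The first has 3 states tracking how much of the suffix `xy` has currently been matched; the second has 4 states tracking the input length modulo 4. A product state is a pair (one from each), accepting exactly when both do. Minimizing collapses redundant product states.
With 6 states:
        x   y  
>  q0   q1  q1 
   q1   q2  q3 
   q2   q4  q5 
   q3   q4  q4 
   q4   q0  q0 
 * q5   q0  q0 
(> = start, * = accepting)

start=q0; accept=q5; q0-x>q1; q0-y>q1; q1-x>q2; q1-y>q3; q2-x>q4; q2-y>q5; q3-x>q4; q3-y>q4; q4-x>q0; q4-y>q0; q5-x>q0; q5-y>q0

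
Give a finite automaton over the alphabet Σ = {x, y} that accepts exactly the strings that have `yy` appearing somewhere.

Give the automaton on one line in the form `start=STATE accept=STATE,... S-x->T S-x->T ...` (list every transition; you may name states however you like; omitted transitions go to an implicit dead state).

States q0..q1 record the length of the longest prefix of `yy` that matches the current input suffix. Reaching q2 means `yy` has been seen, and we stay there forever. Accept from q2.
With 3 states:
        x   y  
>  q0   q0  q1 
   q1   q0  q2 
 * q2   q2  q2 
(> = start, * = accepting)

start=q0 accept=q2 q0-x->q0 q0-y->q1 q1-x->q0 q1-y->q2 q2-x->q2 q2-y->q2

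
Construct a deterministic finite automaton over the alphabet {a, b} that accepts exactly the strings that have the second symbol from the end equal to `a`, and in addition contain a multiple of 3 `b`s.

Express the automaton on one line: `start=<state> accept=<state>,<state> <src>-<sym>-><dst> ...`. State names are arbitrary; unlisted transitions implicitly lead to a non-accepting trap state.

start=q0 accept=q3,q12 q0-a->q1 q0-b->q2 q1-a->q3 q1-b->q4 q2-a->q5 q2-b->q6 q3-a->q3 q3-b->q4 q4-a->q5 q4-b->q6 q5-a->q7 q5-b->q8 q6-a->q9 q6-b->q10 q7-a->q7 q7-b->q8 q8-a->q9 q8-b->q10 q9-a->q11 q9-b->q12 q10-a->q13 q10-b->q14 q11-a->q11 q11-b->q12 q12-a->q13 q12-b->q14 q13-a->q3 q13-b->q4 q14-a->q5 q14-b->q6

Handle the two conditions separately and then intersect. The first has 7 states tracking the last 2 symbols read; the second has 3 states tracking the count of `b`s modulo 3. A product state is a pair (one from each), accepting exactly when both do.
          a    b  
>  q0     q1   q2 
   q1     q3   q4 
   q2     q5   q6 
 * q3     q3   q4 
   q4     q5   q6 
   q5     q7   q8 
   q6     q9  q10 
   q7     q7   q8 
   q8     q9  q10 
   q9    q11  q12 
   q10   q13  q14 
   q11   q11  q12 
 * q12   q13  q14 
   q13    q3   q4 
   q14    q5   q6 
(> = start, * = accepting)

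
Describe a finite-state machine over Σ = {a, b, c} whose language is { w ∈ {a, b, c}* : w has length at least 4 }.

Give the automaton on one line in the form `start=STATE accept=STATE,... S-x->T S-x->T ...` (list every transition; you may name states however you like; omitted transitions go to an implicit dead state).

start=s0 accept=s4,s5 s0-a->s1 s0-b->s1 s0-c->s1 s1-a->s2 s1-b->s2 s1-c->s2 s2-a->s3 s2-b->s3 s2-c->s3 s3-a->s4 s3-b->s4 s3-c->s4 s4-a->s5 s4-b->s5 s4-c->s5 s5-a->s5 s5-b->s5 s5-c->s5

We only need to distinguish lengths 0, 1, …, 4, and '>4'. Chain s0 → s1 → s2 → s3 → s4 → s5 on every symbol, with s5 looping. Accepting states: {s4, s5}.
6 states suffice.
        a   b   c  
>  s0   s1  s1  s1 
   s1   s2  s2  s2 
   s2   s3  s3  s3 
   s3   s4  s4  s4 
 * s4   s5  s5  s5 
 * s5   s5  s5  s5 
(> = start, * = accepting)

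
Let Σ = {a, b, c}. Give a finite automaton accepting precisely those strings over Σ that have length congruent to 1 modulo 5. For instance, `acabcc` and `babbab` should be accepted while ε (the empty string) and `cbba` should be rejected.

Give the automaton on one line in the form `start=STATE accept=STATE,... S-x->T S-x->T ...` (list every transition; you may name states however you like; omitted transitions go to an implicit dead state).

start=q0 accept=q1 q0-a->q1 q0-b->q1 q0-c->q1 q1-a->q2 q1-b->q2 q1-c->q2 q2-a->q3 q2-b->q3 q2-c->q3 q3-a->q4 q3-b->q4 q3-c->q4 q4-a->q0 q4-b->q0 q4-c->q0

Count input length modulo 5: every symbol advances one step around the cycle q0 → q1 → q2 → q3 → q4 → q0. Accept at q1.
With 5 states:
        a   b   c  
>  q0   q1  q1  q1 
 * q1   q2  q2  q2 
   q2   q3  q3  q3 
   q3   q4  q4  q4 
   q4   q0  q0  q0 
(> = start, * = accepting)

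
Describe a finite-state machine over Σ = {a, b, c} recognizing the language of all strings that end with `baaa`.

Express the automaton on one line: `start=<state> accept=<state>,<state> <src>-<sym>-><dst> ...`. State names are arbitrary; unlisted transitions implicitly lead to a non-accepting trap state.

start=q0 accept=q4 q0-a->q0 q0-b->q1 q0-c->q0 q1-a->q2 q1-b->q1 q1-c->q0 q2-a->q3 q2-b->q1 q2-c->q0 q3-a->q4 q3-b->q1 q3-c->q0 q4-a->q0 q4-b->q1 q4-c->q0

Let each state record the length of the longest suffix of the input read so far that is also a prefix of `baaa`. q1 means the last symbol is `b`; q2 means the last 2 symbols are `ba`; q3 means the last 3 symbols are `baa`; q4 means the last 4 symbols are `baaa`. Accept only at q4, where the string currently ends in `baaa`.
With 5 states:
        a   b   c  
>  q0   q0  q1  q0 
   q1   q2  q1  q0 
   q2   q3  q1  q0 
   q3   q4  q1  q0 
 * q4   q0  q1  q0 
(> = start, * = accepting)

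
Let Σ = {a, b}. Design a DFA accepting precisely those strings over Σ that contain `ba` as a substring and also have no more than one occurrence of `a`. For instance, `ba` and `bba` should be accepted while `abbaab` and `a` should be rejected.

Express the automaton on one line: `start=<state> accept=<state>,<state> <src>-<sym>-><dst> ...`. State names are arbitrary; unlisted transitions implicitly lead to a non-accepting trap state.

start=s0 accept=s5 s0-a->s1 s0-b->s2 s1-a->s3 s1-b->s4 s2-a->s5 s2-b->s2 s3-a->s3 s3-b->s6 s4-a->s7 s4-b->s4 s5-a->s7 s5-b->s5 s6-a->s7 s6-b->s6 s7-a->s7 s7-b->s7

Build one automaton per condition and run them in lockstep. One (3 states) tracks whether and how much of `ba` has been seen; the other (3 states) tracks the count of `a`s, saturating at 2. Each combined state is a pair, one component from each; accept when both components accept.
An 8-state machine:
        a   b  
>  s0   s1  s2 
   s1   s3  s4 
   s2   s5  s2 
   s3   s3  s6 
   s4   s7  s4 
 * s5   s7  s5 
   s6   s7  s6 
   s7   s7  s7 
(> = start, * = accepting)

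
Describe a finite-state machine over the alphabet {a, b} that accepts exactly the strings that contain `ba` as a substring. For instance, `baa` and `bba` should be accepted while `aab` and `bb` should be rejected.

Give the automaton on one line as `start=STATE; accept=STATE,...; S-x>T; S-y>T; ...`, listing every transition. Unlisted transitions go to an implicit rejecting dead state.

start=q0; accept=q2; q0-a>q0; q0-b>q1; q1-a>q2; q1-b>q1; q2-a>q2; q2-b>q2

Track how much of `ba` has been matched so far: state q0 is no progress, q2 is the absorbing accept state reached once `ba` has occurred. Intermediate states record partial matches; on a mismatch, fall back to the longest reusable overlap.
A 3-state machine:
        a   b  
>  q0   q0  q1 
   q1   q2  q1 
 * q2   q2  q2 
(> = start, * = accepting)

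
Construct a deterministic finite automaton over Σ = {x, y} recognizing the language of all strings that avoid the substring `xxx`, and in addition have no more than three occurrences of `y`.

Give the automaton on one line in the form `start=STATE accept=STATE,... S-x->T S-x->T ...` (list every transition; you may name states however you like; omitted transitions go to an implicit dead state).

Run two small machines in parallel and take their product. One (4 states) tracks partial matches of the forbidden pattern `xxx`; the other (5 states) tracks the count of `y`s, saturating at 4. Each combined state is a pair, one component from each; accept when both components accept. After merging equivalent states the machine shrinks.
With 13 states:
       x  y 
>* A   B  C 
 * B   D  C 
 * C   E  F 
 * D   G  C 
 * E   H  F 
 * F   I  J 
   G   G  G 
 * H   G  F 
 * I   K  J 
 * J   L  G 
 * K   G  J 
 * L   M  G 
 * M   G  G 
(> = start, * = accepting)

start=A accept=A,B,C,D,E,F,H,I,J,K,L,M A-x->B A-y->C B-x->D B-y->C C-x->E C-y->F D-x->G D-y->C E-x->H E-y->F F-x->I F-y->J G-x->G G-y->G H-x->G H-y->F I-x->K I-y->J J-x->L J-y->G K-x->G K-y->J L-x->M L-y->G M-x->G M-y->G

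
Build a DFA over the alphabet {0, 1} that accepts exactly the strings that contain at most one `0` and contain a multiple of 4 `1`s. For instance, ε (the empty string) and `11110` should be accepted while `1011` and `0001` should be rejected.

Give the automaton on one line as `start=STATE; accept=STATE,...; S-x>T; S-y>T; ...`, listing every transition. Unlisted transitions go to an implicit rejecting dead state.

Run two small machines in parallel and take their product. One (3 states) tracks the count of `0`s, saturating at 2; the other (4 states) tracks the count of `1`s modulo 4. Each combined state is a pair, one component from each; accept when both components accept.
A 12-state machine:
          0    1  
>* s0     s1   s2 
 * s1     s3   s4 
   s2     s4   s5 
   s3     s3   s6 
   s4     s6   s7 
   s5     s7   s8 
   s6     s6   s9 
   s7     s9  s10 
   s8    s10   s0 
   s9     s9  s11 
   s10   s11   s1 
   s11   s11   s3 
(> = start, * = accepting)

start=s0; accept=s0,s1; s0-0>s1; s0-1>s2; s1-0>s3; s1-1>s4; s2-0>s4; s2-1>s5; s3-0>s3; s3-1>s6; s4-0>s6; s4-1>s7; s5-0>s7; s5-1>s8; s6-0>s6; s6-1>s9; s7-0>s9; s7-1>s10; s8-0>s10; s8-1>s0; s9-0>s9; s9-1>s11; s10-0>s11; s10-1>s1; s11-0>s11; s11-1>s3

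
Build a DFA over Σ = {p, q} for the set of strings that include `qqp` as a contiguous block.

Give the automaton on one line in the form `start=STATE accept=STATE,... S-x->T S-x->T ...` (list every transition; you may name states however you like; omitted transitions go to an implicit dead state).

Track how much of `qqp` has been matched so far: state s0 is no progress, s3 is the absorbing accept state reached once `qqp` has occurred. Intermediate states record partial matches; on a mismatch, fall back to the longest reusable overlap.
With 4 states:
        p   q  
>  s0   s0  s1 
   s1   s0  s2 
   s2   s3  s2 
 * s3   s3  s3 
(> = start, * = accepting)

start=s0 accept=s3 s0-p->s0 s0-q->s1 s1-p->s0 s1-q->s2 s2-p->s3 s2-q->s2 s3-p->s3 s3-q->s3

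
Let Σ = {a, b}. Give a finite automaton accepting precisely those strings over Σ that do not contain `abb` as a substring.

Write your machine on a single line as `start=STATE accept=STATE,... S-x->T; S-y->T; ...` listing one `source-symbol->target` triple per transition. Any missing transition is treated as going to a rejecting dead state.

start=s0; accept=s0,s1,s2; s0-a->s1; s0-b->s0; s1-a->s1; s1-b->s2; s2-a->s1; s2-b->s3; s3-a->s3; s3-b->s3

Track partial matches of the forbidden pattern `abb`. State s3 is a dead state reached once `abb` has occurred; every other state accepts. s0 means no part of `abb` is currently matched.
        a   b  
>* s0   s1  s0 
 * s1   s1  s2 
 * s2   s1  s3 
   s3   s3  s3 
(> = start, * = accepting)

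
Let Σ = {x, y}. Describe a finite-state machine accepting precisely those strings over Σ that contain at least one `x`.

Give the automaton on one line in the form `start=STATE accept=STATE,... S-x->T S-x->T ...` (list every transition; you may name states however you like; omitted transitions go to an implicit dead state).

Count `x`s, saturating at 2: state S0 means no `x` yet, S1 means one `x` seen, S2 means more than one. Each `x` increments (capped at S2); other symbols loop. Accept from {S1, S2}.
A 3-state machine:
        x   y  
>  S0   S1  S0 
 * S1   S2  S1 
 * S2   S2  S2 
(> = start, * = accepting)

start=S0 accept=S1,S2 S0-x->S1 S0-y->S0 S1-x->S2 S1-y->S1 S2-x->S2 S2-y->S2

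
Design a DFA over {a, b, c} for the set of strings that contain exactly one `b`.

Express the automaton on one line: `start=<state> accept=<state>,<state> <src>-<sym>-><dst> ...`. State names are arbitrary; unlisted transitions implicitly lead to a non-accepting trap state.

start=s0 accept=s1 s0-a->s0 s0-b->s1 s0-c->s0 s1-a->s1 s1-b->s2 s1-c->s1 s2-a->s2 s2-b->s2 s2-c->s2

Only the number of `b`s matters, and only up to 2. Make a chain s0 → s1 → s2 advanced by each `b` (with s2 absorbing); every other symbol self-loops. The accepting set is {s1}.
A 3-state machine:
        a   b   c  
>  s0   s0  s1  s0 
 * s1   s1  s2  s1 
   s2   s2  s2  s2 
(> = start, * = accepting)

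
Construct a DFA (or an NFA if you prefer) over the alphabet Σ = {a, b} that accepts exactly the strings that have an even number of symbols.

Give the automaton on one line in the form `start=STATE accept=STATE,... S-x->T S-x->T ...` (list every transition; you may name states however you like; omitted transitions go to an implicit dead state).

Count input length modulo 2: every symbol advances one step around the cycle s0 → s1 → s0. Accept at s0.
2 states suffice.
        a   b  
>* s0   s1  s1 
   s1   s0  s0 
(> = start, * = accepting)

start=s0 accept=s0 s0-a->s1 s0-b->s1 s1-a->s0 s1-b->s0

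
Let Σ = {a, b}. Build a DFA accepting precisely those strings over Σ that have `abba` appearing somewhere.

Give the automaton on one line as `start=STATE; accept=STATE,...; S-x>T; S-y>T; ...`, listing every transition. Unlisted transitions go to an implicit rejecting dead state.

States s0..s3 record the length of the longest prefix of `abba` that matches the current input suffix. Reaching s4 means `abba` has been seen, and we stay there forever. Accept from s4.
A 5-state machine:
        a   b  
>  s0   s1  s0 
   s1   s1  s2 
   s2   s1  s3 
   s3   s4  s0 
 * s4   s4  s4 
(> = start, * = accepting)

start=s0; accept=s4; s0-a>s1; s0-b>s0; s1-a>s1; s1-b>s2; s2-a>s1; s2-b>s3; s3-a>s4; s3-b>s0; s4-a>s4; s4-b>s4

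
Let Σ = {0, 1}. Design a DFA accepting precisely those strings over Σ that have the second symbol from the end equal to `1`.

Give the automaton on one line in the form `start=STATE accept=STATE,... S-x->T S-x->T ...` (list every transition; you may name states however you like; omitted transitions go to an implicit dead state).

A DFA must remember the last 2 symbols (since which symbol is second-to-last isn't known until the input ends). Use one state per possible window of the last ≤2 symbols; accept from those whose window starts with `1`.
A 7-state machine:
       0  1 
>  A   B  C 
   B   D  E 
   C   F  G 
   D   D  E 
   E   F  G 
 * F   D  E 
 * G   F  G 
(> = start, * = accepting)

start=A accept=F,G A-0->B A-1->C B-0->D B-1->E C-0->F C-1->G D-0->D D-1->E E-0->F E-1->G F-0->D F-1->E G-0->F G-1->G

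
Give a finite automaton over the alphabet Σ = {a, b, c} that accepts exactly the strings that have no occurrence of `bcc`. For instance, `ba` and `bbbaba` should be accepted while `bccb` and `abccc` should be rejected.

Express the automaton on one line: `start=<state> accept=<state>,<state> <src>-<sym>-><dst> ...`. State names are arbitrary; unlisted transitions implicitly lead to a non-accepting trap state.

start=q0 accept=q0,q1,q2 q0-a->q0 q0-b->q1 q0-c->q0 q1-a->q0 q1-b->q1 q1-c->q2 q2-a->q0 q2-b->q1 q2-c->q3 q3-a->q3 q3-b->q3 q3-c->q3

Track partial matches of the forbidden pattern `bcc`. State q3 is a dead state reached once `bcc` has occurred; every other state accepts. q0 means no part of `bcc` is currently matched.
With 4 states:
        a   b   c  
>* q0   q0  q1  q0 
 * q1   q0  q1  q2 
 * q2   q0  q1  q3 
   q3   q3  q3  q3 
(> = start, * = accepting)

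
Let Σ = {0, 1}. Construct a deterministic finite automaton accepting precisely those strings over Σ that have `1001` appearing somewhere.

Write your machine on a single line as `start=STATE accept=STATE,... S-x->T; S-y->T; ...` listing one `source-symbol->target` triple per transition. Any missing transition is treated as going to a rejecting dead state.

States A..D record the length of the longest prefix of `1001` that matches the current input suffix. Reaching E means `1001` has been seen, and we stay there forever. Accept from E.
A 5-state machine:
       0  1 
>  A   A  B 
   B   C  B 
   C   D  B 
   D   A  E 
 * E   E  E 
(> = start, * = accepting)

start=A; accept=E; A-0->A; A-1->B; B-0->C; B-1->B; C-0->D; C-1->B; D-0->A; D-1->E; E-0->E; E-1->E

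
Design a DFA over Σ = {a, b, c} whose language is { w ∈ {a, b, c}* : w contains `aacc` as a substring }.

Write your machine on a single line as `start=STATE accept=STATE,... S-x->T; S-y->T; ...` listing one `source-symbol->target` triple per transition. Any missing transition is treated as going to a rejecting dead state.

start=q0; accept=q4; q0-a->q1; q0-b->q0; q0-c->q0; q1-a->q2; q1-b->q0; q1-c->q0; q2-a->q2; q2-b->q0; q2-c->q3; q3-a->q1; q3-b->q0; q3-c->q4; q4-a->q4; q4-b->q4; q4-c->q4

Track how much of `aacc` has been matched so far: state q0 is no progress, q4 is the absorbing accept state reached once `aacc` has occurred. Intermediate states record partial matches; on a mismatch, fall back to the longest reusable overlap.
A 5-state machine:
        a   b   c  
>  q0   q1  q0  q0 
   q1   q2  q0  q0 
   q2   q2  q0  q3 
   q3   q1  q0  q4 
 * q4   q4  q4  q4 
(> = start, * = accepting)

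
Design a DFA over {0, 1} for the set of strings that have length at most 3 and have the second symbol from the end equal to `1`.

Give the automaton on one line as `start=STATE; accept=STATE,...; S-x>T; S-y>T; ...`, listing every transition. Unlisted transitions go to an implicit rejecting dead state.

Build one automaton per condition and run them in lockstep. One (5 states) tracks the input length, saturating at 4; the other (7 states) tracks the last 2 symbols read. Each combined state is a pair, one component from each; accept when both components accept. After merging equivalent states the machine shrinks.
7 states suffice.
        0   1  
>  q0   q1  q2 
   q1   q3  q4 
   q2   q5  q6 
   q3   q3  q3 
   q4   q5  q5 
 * q5   q3  q3 
 * q6   q5  q5 
(> = start, * = accepting)

start=q0; accept=q5,q6; q0-0>q1; q0-1>q2; q1-0>q3; q1-1>q4; q2-0>q5; q2-1>q6; q3-0>q3; q3-1>q3; q4-0>q5; q4-1>q5; q5-0>q3; q5-1>q3; q6-0>q5; q6-1>q5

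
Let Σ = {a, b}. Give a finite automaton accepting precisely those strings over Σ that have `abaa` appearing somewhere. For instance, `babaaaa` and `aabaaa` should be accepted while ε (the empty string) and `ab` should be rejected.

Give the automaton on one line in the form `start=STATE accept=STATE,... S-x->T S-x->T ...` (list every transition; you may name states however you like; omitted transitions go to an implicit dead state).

start=q0 accept=q4 q0-a->q1 q0-b->q0 q1-a->q1 q1-b->q2 q2-a->q3 q2-b->q0 q3-a->q4 q3-b->q2 q4-a->q4 q4-b->q4

Track how much of `abaa` has been matched so far: state q0 is no progress, q4 is the absorbing accept state reached once `abaa` has occurred. Intermediate states record partial matches; on a mismatch, fall back to the longest reusable overlap.
5 states suffice.
        a   b  
>  q0   q1  q0 
   q1   q1  q2 
   q2   q3  q0 
   q3   q4  q2 
 * q4   q4  q4 
(> = start, * = accepting)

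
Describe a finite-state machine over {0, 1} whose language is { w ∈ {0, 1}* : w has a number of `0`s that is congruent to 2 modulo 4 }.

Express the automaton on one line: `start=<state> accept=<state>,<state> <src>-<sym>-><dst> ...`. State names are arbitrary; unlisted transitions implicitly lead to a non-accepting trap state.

start=A accept=C A-0->B A-1->A B-0->C B-1->B C-0->D C-1->C D-0->A D-1->D

Keep the running count of `0`s modulo 4: each `0` advances along the cycle A → B → C → D → A while other symbols loop. Accept at C.
4 states suffice.
       0  1 
>  A   B  A 
   B   C  B 
 * C   D  C 
   D   A  D 
(> = start, * = accepting)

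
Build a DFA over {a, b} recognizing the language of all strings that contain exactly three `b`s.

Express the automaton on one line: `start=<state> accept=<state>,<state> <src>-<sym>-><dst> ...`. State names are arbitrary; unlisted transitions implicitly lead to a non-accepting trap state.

Count `b`s, saturating at 4: states q0 through q3 mean 0 through 3 `b`s seen; q4 means more than 3. Each `b` increments (capped at q4); other symbols loop. Accept from {q3}.
With 5 states:
        a   b  
>  q0   q0  q1 
   q1   q1  q2 
   q2   q2  q3 
 * q3   q3  q4 
   q4   q4  q4 
(> = start, * = accepting)

start=q0 accept=q3 q0-a->q0 q0-b->q1 q1-a->q1 q1-b->q2 q2-a->q2 q2-b->q3 q3-a->q3 q3-b->q4 q4-a->q4 q4-b->q4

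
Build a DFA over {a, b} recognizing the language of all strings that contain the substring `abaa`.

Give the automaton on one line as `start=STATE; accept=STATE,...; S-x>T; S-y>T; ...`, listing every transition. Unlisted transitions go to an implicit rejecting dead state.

States q0..q3 record the length of the longest prefix of `abaa` that matches the current input suffix. Reaching q4 means `abaa` has been seen, and we stay there forever. Accept from q4.
With 5 states:
        a   b  
>  q0   q1  q0 
   q1   q1  q2 
   q2   q3  q0 
   q3   q4  q2 
 * q4   q4  q4 
(> = start, * = accepting)

start=q0; accept=q4; q0-a>q1; q0-b>q0; q1-a>q1; q1-b>q2; q2-a>q3; q2-b>q0; q3-a>q4; q3-b>q2; q4-a>q4; q4-b>q4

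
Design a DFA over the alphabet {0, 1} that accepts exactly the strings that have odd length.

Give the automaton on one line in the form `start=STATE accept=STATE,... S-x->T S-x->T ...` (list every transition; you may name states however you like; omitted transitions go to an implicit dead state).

start=q0 accept=q1 q0-0->q1 q0-1->q1 q1-0->q0 q1-1->q0

Count input length modulo 2: every symbol advances one step around the cycle q0 → q1 → q0. Accept at q1.
2 states suffice.
        0   1  
>  q0   q1  q1 
 * q1   q0  q0 
(> = start, * = accepting)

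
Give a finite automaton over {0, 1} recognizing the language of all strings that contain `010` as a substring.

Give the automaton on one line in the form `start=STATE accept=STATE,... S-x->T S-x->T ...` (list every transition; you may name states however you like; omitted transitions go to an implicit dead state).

Track how much of `010` has been matched so far: state S0 is no progress, S3 is the absorbing accept state reached once `010` has occurred. Intermediate states record partial matches; on a mismatch, fall back to the longest reusable overlap.
        0   1  
>  S0   S1  S0 
   S1   S1  S2 
   S2   S3  S0 
 * S3   S3  S3 
(> = start, * = accepting)

start=S0 accept=S3 S0-0->S1 S0-1->S0 S1-0->S1 S1-1->S2 S2-0->S3 S2-1->S0 S3-0->S3 S3-1->S3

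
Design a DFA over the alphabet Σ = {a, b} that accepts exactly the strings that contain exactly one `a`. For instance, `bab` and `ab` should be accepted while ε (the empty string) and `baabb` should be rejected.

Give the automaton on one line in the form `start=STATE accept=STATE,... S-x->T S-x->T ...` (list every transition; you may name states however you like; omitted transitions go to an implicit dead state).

start=q0 accept=q1 q0-a->q1 q0-b->q0 q1-a->q2 q1-b->q1 q2-a->q2 q2-b->q2

Count `a`s, saturating at 2: state q0 means no `a` yet, q1 means one `a` seen, q2 means more than one. Each `a` increments (capped at q2); other symbols loop. Accept from {q1}.
        a   b  
>  q0   q1  q0 
 * q1   q2  q1 
   q2   q2  q2 
(> = start, * = accepting)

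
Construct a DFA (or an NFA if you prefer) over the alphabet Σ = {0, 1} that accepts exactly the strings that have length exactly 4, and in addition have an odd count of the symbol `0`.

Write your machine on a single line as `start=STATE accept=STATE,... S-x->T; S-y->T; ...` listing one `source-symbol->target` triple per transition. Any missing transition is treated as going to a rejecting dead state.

start=q0; accept=q8; q0-0->q1; q0-1->q2; q1-0->q3; q1-1->q4; q2-0->q4; q2-1->q3; q3-0->q5; q3-1->q6; q4-0->q6; q4-1->q5; q5-0->q7; q5-1->q8; q6-0->q8; q6-1->q7; q7-0->q7; q7-1->q7; q8-0->q7; q8-1->q7

Build one automaton per condition and run them in lockstep. The first has 6 states tracking the input length, saturating at 5; the second has 2 states tracking the count of `0`s modulo 2. A product state is a pair (one from each), accepting exactly when both do. After merging equivalent states the machine shrinks.
9 states suffice.
        0   1  
>  q0   q1  q2 
   q1   q3  q4 
   q2   q4  q3 
   q3   q5  q6 
   q4   q6  q5 
   q5   q7  q8 
   q6   q8  q7 
   q7   q7  q7 
 * q8   q7  q7 
(> = start, * = accepting)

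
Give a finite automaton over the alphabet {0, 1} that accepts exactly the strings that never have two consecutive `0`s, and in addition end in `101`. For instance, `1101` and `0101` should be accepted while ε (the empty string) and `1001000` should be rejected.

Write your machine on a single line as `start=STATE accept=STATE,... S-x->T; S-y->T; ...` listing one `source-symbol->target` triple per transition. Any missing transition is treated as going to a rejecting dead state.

Build one automaton per condition and run them in lockstep. One (3 states) tracks partial matches of the forbidden pattern `00`; the other (4 states) tracks how much of the suffix `101` has currently been matched. Each combined state is a pair, one component from each; accept when both components accept. Minimizing collapses redundant product states.
6 states suffice.
        0   1  
>  S0   S1  S2 
   S1   S3  S2 
   S2   S4  S2 
   S3   S3  S3 
   S4   S3  S5 
 * S5   S4  S2 
(> = start, * = accepting)

start=S0; accept=S5; S0-0->S1; S0-1->S2; S1-0->S3; S1-1->S2; S2-0->S4; S2-1->S2; S3-0->S3; S3-1->S3; S4-0->S3; S4-1->S5; S5-0->S4; S5-1->S2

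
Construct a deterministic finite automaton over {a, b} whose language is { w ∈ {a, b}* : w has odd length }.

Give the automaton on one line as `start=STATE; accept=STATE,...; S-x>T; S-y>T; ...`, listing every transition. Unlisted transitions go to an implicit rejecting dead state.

Count input length modulo 2: every symbol advances one step around the cycle q0 → q1 → q0. Accept at q1.
2 states suffice.
        a   b  
>  q0   q1  q1 
 * q1   q0  q0 
(> = start, * = accepting)

start=q0; accept=q1; q0-a>q1; q0-b>q1; q1-a>q0; q1-b>q0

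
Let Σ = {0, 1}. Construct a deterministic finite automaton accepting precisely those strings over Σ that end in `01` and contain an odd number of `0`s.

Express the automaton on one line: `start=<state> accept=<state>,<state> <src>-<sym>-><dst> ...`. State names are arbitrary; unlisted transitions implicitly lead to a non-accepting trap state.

Run two small machines in parallel and take their product. One (3 states) tracks how much of the suffix `01` has currently been matched; the other (2 states) tracks the count of `0`s modulo 2. Each combined state is a pair, one component from each; accept when both components accept. After merging equivalent states the machine shrinks.
With 4 states:
        0   1  
>  q0   q1  q0 
   q1   q0  q2 
 * q2   q0  q3 
   q3   q0  q3 
(> = start, * = accepting)

start=q0 accept=q2 q0-0->q1 q0-1->q0 q1-0->q0 q1-1->q2 q2-0->q0 q2-1->q3 q3-0->q0 q3-1->q3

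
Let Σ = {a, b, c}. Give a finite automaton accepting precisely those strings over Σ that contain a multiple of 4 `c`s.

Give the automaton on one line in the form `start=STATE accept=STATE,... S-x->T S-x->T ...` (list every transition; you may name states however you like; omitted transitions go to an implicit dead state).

Keep the running count of `c`s modulo 4: each `c` advances along the cycle S0 → S1 → S2 → S3 → S0 while other symbols loop. Accept at S0.
        a   b   c  
>* S0   S0  S0  S1 
   S1   S1  S1  S2 
   S2   S2  S2  S3 
   S3   S3  S3  S0 
(> = start, * = accepting)

start=S0 accept=S0 S0-a->S0 S0-b->S0 S0-c->S1 S1-a->S1 S1-b->S1 S1-c->S2 S2-a->S2 S2-b->S2 S2-c->S3 S3-a->S3 S3-b->S3 S3-c->S0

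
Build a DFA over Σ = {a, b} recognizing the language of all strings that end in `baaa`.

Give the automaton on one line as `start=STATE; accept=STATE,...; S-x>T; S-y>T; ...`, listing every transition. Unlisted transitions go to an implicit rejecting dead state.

Remember how much of `baaa` the current input suffix matches. State s0 means no match yet; s1 means the last symbol is `b`; s2 means the last 2 symbols are `ba`; s3 means the last 3 symbols are `baa`; s4 means the last 4 symbols are `baaa`. Only s4 accepts. On a mismatch, fall back to the longest proper suffix that is still a prefix of `baaa`.
With 5 states:
        a   b  
>  s0   s0  s1 
   s1   s2  s1 
   s2   s3  s1 
   s3   s4  s1 
 * s4   s0  s1 
(> = start, * = accepting)

start=s0; accept=s4; s0-a>s0; s0-b>s1; s1-a>s2; s1-b>s1; s2-a>s3; s2-b>s1; s3-a>s4; s3-b>s1; s4-a>s0; s4-b>s1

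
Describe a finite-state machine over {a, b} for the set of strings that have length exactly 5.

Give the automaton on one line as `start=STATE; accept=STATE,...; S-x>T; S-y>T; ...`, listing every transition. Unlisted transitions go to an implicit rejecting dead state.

Count input length up to 6: every symbol moves from s0 toward s6, which means 'more than 5' and absorbs. Accept from {s5}.
A 7-state machine:
        a   b  
>  s0   s1  s1 
   s1   s2  s2 
   s2   s3  s3 
   s3   s4  s4 
   s4   s5  s5 
 * s5   s6  s6 
   s6   s6  s6 
(> = start, * = accepting)

start=s0; accept=s5; s0-a>s1; s0-b>s1; s1-a>s2; s1-b>s2; s2-a>s3; s2-b>s3; s3-a>s4; s3-b>s4; s4-a>s5; s4-b>s5; s5-a>s6; s5-b>s6; s6-a>s6; s6-b>s6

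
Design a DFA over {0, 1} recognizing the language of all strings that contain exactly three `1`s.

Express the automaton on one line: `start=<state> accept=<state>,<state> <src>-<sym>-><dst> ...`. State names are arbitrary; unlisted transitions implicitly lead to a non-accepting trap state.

start=q0 accept=q3 q0-0->q0 q0-1->q1 q1-0->q1 q1-1->q2 q2-0->q2 q2-1->q3 q3-0->q3 q3-1->q4 q4-0->q4 q4-1->q4

Count `1`s, saturating at 4: states q0 through q3 mean 0 through 3 `1`s seen; q4 means more than 3. Each `1` increments (capped at q4); other symbols loop. Accept from {q3}.
5 states suffice.
        0   1  
>  q0   q0  q1 
   q1   q1  q2 
   q2   q2  q3 
 * q3   q3  q4 
   q4   q4  q4 
(> = start, * = accepting)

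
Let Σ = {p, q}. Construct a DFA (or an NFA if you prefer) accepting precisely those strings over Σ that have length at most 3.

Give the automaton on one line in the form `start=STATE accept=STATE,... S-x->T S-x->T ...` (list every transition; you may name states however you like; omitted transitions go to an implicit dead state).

Count input length up to 4: every symbol moves from S0 toward S4, which means 'more than 3' and absorbs. Accept from {S0, S1, S2, S3}.
A 5-state machine:
        p   q  
>* S0   S1  S1 
 * S1   S2  S2 
 * S2   S3  S3 
 * S3   S4  S4 
   S4   S4  S4 
(> = start, * = accepting)

start=S0 accept=S0,S1,S2,S3 S0-p->S1 S0-q->S1 S1-p->S2 S1-q->S2 S2-p->S3 S2-q->S3 S3-p->S4 S3-q->S4 S4-p->S4 S4-q->S4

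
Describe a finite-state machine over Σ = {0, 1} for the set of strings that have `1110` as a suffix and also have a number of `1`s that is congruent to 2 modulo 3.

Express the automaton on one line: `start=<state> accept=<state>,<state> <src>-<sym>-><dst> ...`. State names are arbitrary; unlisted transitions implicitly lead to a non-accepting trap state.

Build one automaton per condition and run them in lockstep. One (5 states) tracks how much of the suffix `1110` has currently been matched; the other (3 states) tracks the count of `1`s modulo 3. Each combined state is a pair, one component from each; accept when both components accept. After merging equivalent states the machine shrinks.
With 7 states:
        0   1  
>  s0   s0  s1 
   s1   s1  s2 
   s2   s2  s3 
   s3   s0  s4 
   s4   s1  s5 
   s5   s6  s3 
 * s6   s2  s3 
(> = start, * = accepting)

start=s0 accept=s6 s0-0->s0 s0-1->s1 s1-0->s1 s1-1->s2 s2-0->s2 s2-1->s3 s3-0->s0 s3-1->s4 s4-0->s1 s4-1->s5 s5-0->s6 s5-1->s3 s6-0->s2 s6-1->s3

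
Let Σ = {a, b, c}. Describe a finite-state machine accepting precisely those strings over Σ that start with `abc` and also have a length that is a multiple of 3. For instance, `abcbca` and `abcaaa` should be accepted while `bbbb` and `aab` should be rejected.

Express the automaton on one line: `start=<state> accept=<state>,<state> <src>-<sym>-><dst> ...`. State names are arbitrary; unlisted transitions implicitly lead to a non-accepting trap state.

Run two small machines in parallel and take their product. One (5 states) tracks whether the input so far still matches the prefix `abc`; the other (3 states) tracks the input length modulo 3. Each combined state is a pair, one component from each; accept when both components accept.
With 9 states:
        a   b   c  
>  S0   S1  S2  S2 
   S1   S3  S4  S3 
   S2   S3  S3  S3 
   S3   S5  S5  S5 
   S4   S5  S5  S6 
   S5   S2  S2  S2 
 * S6   S7  S7  S7 
   S7   S8  S8  S8 
   S8   S6  S6  S6 
(> = start, * = accepting)

start=S0 accept=S6 S0-a->S1 S0-b->S2 S0-c->S2 S1-a->S3 S1-b->S4 S1-c->S3 S2-a->S3 S2-b->S3 S2-c->S3 S3-a->S5 S3-b->S5 S3-c->S5 S4-a->S5 S4-b->S5 S4-c->S6 S5-a->S2 S5-b->S2 S5-c->S2 S6-a->S7 S6-b->S7 S6-c->S7 S7-a->S8 S7-b->S8 S7-c->S8 S8-a->S6 S8-b->S6 S8-c->S6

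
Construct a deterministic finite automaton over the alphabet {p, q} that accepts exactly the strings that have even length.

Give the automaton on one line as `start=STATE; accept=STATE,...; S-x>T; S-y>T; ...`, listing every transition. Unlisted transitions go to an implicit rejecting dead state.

Only the length mod 2 matters, so use a 2-cycle: from any state, every input symbol moves to the next state, wrapping S1 back to S0. Mark S0 accepting.
With 2 states:
        p   q  
>* S0   S1  S1 
   S1   S0  S0 
(> = start, * = accepting)

start=S0; accept=S0; S0-p>S1; S0-q>S1; S1-p>S0; S1-q>S0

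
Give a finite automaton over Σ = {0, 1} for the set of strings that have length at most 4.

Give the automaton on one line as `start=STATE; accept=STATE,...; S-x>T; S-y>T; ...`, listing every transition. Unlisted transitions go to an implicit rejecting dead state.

start=A; accept=A,B,C,D,E; A-0>B; A-1>B; B-0>C; B-1>C; C-0>D; C-1>D; D-0>E; D-1>E; E-0>F; E-1>F; F-0>F; F-1>F

We only need to distinguish lengths 0, 1, …, 4, and '>4'. Chain A → B → C → D → E → F on every symbol, with F looping. Accepting states: {A, B, C, D, E}.
With 6 states:
       0  1 
>* A   B  B 
 * B   C  C 
 * C   D  D 
 * D   E  E 
 * E   F  F 
   F   F  F 
(> = start, * = accepting)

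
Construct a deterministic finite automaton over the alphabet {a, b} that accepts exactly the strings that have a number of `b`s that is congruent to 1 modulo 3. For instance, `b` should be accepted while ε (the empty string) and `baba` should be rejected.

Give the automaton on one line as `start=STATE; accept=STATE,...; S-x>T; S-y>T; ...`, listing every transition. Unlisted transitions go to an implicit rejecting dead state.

start=S0; accept=S1; S0-a>S0; S0-b>S1; S1-a>S1; S1-b>S2; S2-a>S2; S2-b>S0

Keep the running count of `b`s modulo 3: each `b` advances along the cycle S0 → S1 → S2 → S0 while other symbols loop. Accept at S1.
A 3-state machine:
        a   b  
>  S0   S0  S1 
 * S1   S1  S2 
   S2   S2  S0 
(> = start, * = accepting)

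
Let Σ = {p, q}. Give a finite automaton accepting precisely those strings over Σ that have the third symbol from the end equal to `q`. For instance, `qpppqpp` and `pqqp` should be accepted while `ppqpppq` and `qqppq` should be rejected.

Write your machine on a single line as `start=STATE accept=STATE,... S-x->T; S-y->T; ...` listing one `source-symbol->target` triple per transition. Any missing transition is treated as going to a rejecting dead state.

A DFA must remember the last 3 symbols (since which symbol is third-to-last isn't known until the input ends). Use one state per possible window of the last ≤3 symbols; accept from those whose window starts with `q`.
A 15-state machine:
          p    q  
>  S0     S1   S2 
   S1     S3   S4 
   S2     S5   S6 
   S3     S7   S8 
   S4     S9  S10 
   S5    S11  S12 
   S6    S13  S14 
   S7     S7   S8 
   S8     S9  S10 
   S9    S11  S12 
   S10   S13  S14 
 * S11    S7   S8 
 * S12    S9  S10 
 * S13   S11  S12 
 * S14   S13  S14 
(> = start, * = accepting)

start=S0; accept=S11,S12,S13,S14; S0-p->S1; S0-q->S2; S1-p->S3; S1-q->S4; S2-p->S5; S2-q->S6; S3-p->S7; S3-q->S8; S4-p->S9; S4-q->S10; S5-p->S11; S5-q->S12; S6-p->S13; S6-q->S14; S7-p->S7; S7-q->S8; S8-p->S9; S8-q->S10; S9-p->S11; S9-q->S12; S10-p->S13; S10-q->S14; S11-p->S7; S11-q->S8; S12-p->S9; S12-q->S10; S13-p->S11; S13-q->S12; S14-p->S13; S14-q->S14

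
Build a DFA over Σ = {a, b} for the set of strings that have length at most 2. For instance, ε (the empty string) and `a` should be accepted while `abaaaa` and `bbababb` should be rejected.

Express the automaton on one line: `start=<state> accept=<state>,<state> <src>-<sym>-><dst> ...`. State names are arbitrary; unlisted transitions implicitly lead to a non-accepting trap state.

start=s0 accept=s0,s1,s2 s0-a->s1 s0-b->s1 s1-a->s2 s1-b->s2 s2-a->s3 s2-b->s3 s3-a->s3 s3-b->s3

Count input length up to 3: every symbol moves from s0 toward s3, which means 'more than 2' and absorbs. Accept from {s0, s1, s2}.
4 states suffice.
        a   b  
>* s0   s1  s1 
 * s1   s2  s2 
 * s2   s3  s3 
   s3   s3  s3 
(> = start, * = accepting)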